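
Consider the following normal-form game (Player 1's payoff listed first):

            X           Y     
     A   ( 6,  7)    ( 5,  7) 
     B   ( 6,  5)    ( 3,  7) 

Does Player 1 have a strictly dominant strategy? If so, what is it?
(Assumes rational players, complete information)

No strictly dominant strategy exists for Player 1

Work:
A strategy strictly dominates another if it gives a strictly higher payoff against every opponent action. Compare each pair of P1's strategies column-by-column:
  A vs B: [6 vs 6, 5 vs 3] → A does not strictly dominate B (column X: 6 ≤ 6)
  B vs A: [6 vs 6, 3 vs 5] → B does not strictly dominate A (column X: 6 ≤ 6)
No single strategy strictly dominates all others → no strictly dominant strategy.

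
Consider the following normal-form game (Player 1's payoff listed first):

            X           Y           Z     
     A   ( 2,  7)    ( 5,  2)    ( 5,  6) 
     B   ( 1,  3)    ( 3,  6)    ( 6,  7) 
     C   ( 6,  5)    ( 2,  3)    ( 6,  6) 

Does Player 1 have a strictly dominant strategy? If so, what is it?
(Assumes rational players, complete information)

No strictly dominant strategy exists for Player 1

Work:
A strategy strictly dominates another if it gives a strictly higher payoff against every opponent action. Compare each pair of P1's strategies column-by-column:
  A vs B: [2 vs 1, 5 vs 3, 5 vs 6] → A does not strictly dominate B (column Z: 5 ≤ 6)
  A vs C: [2 vs 6, 5 vs 2, 5 vs 6] → A does not strictly dominate C (column X: 2 ≤ 6)
  B vs A: [1 vs 2, 3 vs 5, 6 vs 5] → B does not strictly dominate A (column X: 1 ≤ 2)
  B vs C: [1 vs 6, 3 vs 2, 6 vs 6] → B does not strictly dominate C (column X: 1 ≤ 6)
  C vs A: [6 vs 2, 2 vs 5, 6 vs 5] → C does not strictly dominate A (column Y: 2 ≤ 5)
  C vs B: [6 vs 1, 2 vs 3, 6 vs 6] → C does not strictly dominate B (column Y: 2 ≤ 3)
No single strategy strictly dominates all others → no strictly dominant strategy.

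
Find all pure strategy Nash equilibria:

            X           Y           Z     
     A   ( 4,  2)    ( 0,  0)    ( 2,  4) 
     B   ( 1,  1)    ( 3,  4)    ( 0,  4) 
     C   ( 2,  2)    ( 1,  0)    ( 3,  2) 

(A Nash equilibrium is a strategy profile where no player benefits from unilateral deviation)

Nash equilibrium: (B, Y), (C, Z)

Work:
Best responses:
  P1 vs X: payoffs [4, 1, 2] → best response A (payoff 4)
  P1 vs Y: payoffs [0, 3, 1] → best response B (payoff 3)
  P1 vs Z: payoffs [2, 0, 3] → best response C (payoff 3)
  P2 vs A: payoffs [2, 0, 4] → best response Z (payoff 4)
  P2 vs B: payoffs [1, 4, 4] → best response Y/Z (payoff 4)
  P2 vs C: payoffs [2, 0, 2] → best response X/Z (payoff 2)
Mutual best responses: (B,Y), (C,Z) → Nash equilibria.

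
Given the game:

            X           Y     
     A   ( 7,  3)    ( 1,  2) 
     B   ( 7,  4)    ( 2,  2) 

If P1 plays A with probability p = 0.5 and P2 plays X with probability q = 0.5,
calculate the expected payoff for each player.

E[P1] = 4.25, E[P2] = 2.75

Work:
E[P1] = p·q·π₁(A,X) + p·(1-q)·π₁(A,Y) + (1-p)·q·π₁(B,X) + (1-p)·(1-q)·π₁(B,Y)
= 0.5·0.5·7 + 0.5·0.5·1 + 0.5·0.5·7 + 0.5·0.5·2
= 4.25

E[P2] = 2.75 (similar calculation)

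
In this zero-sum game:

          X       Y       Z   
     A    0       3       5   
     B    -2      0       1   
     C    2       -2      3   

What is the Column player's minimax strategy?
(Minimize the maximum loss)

Column should play X, value = 2

Work:
Column player minimizes Row's maximum payoff:
Column X: max payoff to Row = 2
Column Y: max payoff to Row = 3
Column Z: max payoff to Row = 5
Minimum is 2, achieved by column X.
Minimax strategy: X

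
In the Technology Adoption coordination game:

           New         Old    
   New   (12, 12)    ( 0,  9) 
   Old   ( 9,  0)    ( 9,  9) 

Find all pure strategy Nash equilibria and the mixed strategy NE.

Pure NE: (New, New) and (Old, Old); Mixed NE: p = 0.75, q = 0.75

Work:
Check pure NE:
(New, New): (12, 12) - no unilateral deviation beneficial
(Old, Old): (9, 9) - no unilateral deviation beneficial
Mixed NE: P1 plays New with p = 0.75, P2 plays New with q = 0.75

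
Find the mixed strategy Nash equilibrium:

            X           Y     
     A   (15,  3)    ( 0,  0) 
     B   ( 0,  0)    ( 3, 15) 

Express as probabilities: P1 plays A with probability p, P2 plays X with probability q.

p = 0.8333, q = 0.1667

Work:
Find probabilities that make opponent indifferent:
P2 chooses q to make P1 indifferent between A and B
P1 chooses p to make P2 indifferent between X and Y
Mixed NE: P1 plays (A: 0.8333, B: 0.1667), P2 plays (X: 0.1667, Y: 0.8333)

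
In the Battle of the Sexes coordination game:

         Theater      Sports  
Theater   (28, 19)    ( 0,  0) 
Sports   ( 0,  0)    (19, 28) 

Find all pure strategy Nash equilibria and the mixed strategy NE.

Pure NE: (Theater, Theater) and (Sports, Sports); Mixed NE: p = 0.5957, q = 0.4043

Work:
Check pure NE:
(Theater, Theater): (28, 19) - no unilateral deviation beneficial
(Sports, Sports): (19, 28) - no unilateral deviation beneficial
Mixed NE: P1 plays Theater with p = 0.5957, P2 plays Theater with q = 0.4043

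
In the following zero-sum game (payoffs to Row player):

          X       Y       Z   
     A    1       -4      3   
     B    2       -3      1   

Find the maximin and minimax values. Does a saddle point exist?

Maximin = -3, Minimax = -3, Saddle: True

Work:
Row minimums: [-4, -3] → maximin = -3
Column maximums: [2, -3, 3] → minimax = -3
Saddle point exists! Game value = -3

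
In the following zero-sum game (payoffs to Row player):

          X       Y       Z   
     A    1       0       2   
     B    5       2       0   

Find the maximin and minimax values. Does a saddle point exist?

Maximin = 0, Minimax = 2, Saddle: False

Work:
Row minimums: [0, 0] → maximin = 0
Column maximums: [5, 2, 2] → minimax = 2
No saddle point (maximin ≠ minimax). Mixed strategy needed.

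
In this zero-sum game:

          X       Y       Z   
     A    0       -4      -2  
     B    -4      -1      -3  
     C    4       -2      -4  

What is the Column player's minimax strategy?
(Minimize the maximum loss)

Column should play Z, value = -2

Work:
Column player minimizes Row's maximum payoff:
Column X: max payoff to Row = 4
Column Y: max payoff to Row = -1
Column Z: max payoff to Row = -2
Minimum is -2, achieved by column Z.
Minimax strategy: Z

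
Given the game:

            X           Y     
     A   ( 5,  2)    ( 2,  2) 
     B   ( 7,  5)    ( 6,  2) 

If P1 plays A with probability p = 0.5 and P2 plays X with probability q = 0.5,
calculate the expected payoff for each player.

E[P1] = 5.0, E[P2] = 2.75

Work:
E[P1] = p·q·π₁(A,X) + p·(1-q)·π₁(A,Y) + (1-p)·q·π₁(B,X) + (1-p)·(1-q)·π₁(B,Y)
= 0.5·0.5·5 + 0.5·0.5·2 + 0.5·0.5·7 + 0.5·0.5·6
= 5.0

E[P2] = 2.75 (similar calculation)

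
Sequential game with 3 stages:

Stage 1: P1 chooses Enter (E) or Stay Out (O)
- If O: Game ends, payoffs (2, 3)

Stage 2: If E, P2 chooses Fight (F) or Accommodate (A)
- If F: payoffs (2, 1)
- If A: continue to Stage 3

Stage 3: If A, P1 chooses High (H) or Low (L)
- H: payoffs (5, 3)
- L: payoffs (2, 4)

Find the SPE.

SPE: (E, A, H); Outcome (5, 3)

Work:
Stage 3: P1 chooses H (5 vs 2)
Stage 2: P2: F->1, A->3 (anticipating H). Choose A
Stage 1: P1: O->2, E->5 (anticipating A, H). Choose E
SPE path: E -> A -> H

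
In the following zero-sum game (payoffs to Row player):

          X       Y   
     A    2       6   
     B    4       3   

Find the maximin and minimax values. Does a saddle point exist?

Maximin = 3, Minimax = 4, Saddle: False

Work:
Row minimums: [2, 3] → maximin = 3
Column maximums: [4, 6] → minimax = 4
No saddle point (maximin ≠ minimax). Mixed strategy needed.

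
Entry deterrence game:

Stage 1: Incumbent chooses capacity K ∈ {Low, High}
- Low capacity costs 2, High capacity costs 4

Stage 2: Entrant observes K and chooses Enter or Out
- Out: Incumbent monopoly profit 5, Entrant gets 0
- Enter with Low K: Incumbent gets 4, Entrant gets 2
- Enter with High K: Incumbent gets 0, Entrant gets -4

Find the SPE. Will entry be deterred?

SPE: (Low, Enter|Low, Out|High); Entry not deterred. Incumbent net profit = 2, Entrant gets 2

Work:
After Low K: Entrant enters (2 > 0)
After High K: Entrant stays out (-4 < 0)
Incumbent: Low → 4−2=2, High → 5−4=1
Incumbent chooses Low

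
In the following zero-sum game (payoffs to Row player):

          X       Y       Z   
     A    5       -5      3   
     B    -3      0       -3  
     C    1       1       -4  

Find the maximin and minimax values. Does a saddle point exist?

Maximin = -3, Minimax = 1, Saddle: False

Work:
Row minimums: [-5, -3, -4] → maximin = -3
Column maximums: [5, 1, 3] → minimax = 1
No saddle point (maximin ≠ minimax). Mixed strategy needed.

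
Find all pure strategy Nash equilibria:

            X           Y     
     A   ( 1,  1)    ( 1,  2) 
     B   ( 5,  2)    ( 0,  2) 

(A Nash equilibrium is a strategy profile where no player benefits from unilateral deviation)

Nash equilibrium: (A, Y), (B, X)

Work:
Best responses:
  P1 vs X: payoffs [1, 5] → best response B (payoff 5)
  P1 vs Y: payoffs [1, 0] → best response A (payoff 1)
  P2 vs A: payoffs [1, 2] → best response Y (payoff 2)
  P2 vs B: payoffs [2, 2] → best response X/Y (payoff 2)
Mutual best responses: (A,Y), (B,X) → Nash equilibria.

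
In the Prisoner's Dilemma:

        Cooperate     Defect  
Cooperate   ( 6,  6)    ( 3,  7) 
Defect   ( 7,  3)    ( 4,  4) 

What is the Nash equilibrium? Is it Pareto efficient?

(Defect, Defect) is NE; not Pareto efficient

Work:
Defect dominates Cooperate for both players:
If P2 cooperates: Defect (7) > Cooperate (6)
If P2 defects: Defect (4) > Cooperate (3)
NE: (Defect, Defect) with payoff (4, 4)
But (Cooperate, Cooperate) = (6, 6) Pareto dominates (4, 4)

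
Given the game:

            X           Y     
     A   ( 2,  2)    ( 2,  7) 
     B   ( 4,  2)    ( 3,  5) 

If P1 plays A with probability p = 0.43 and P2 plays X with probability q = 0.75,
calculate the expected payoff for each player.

E[P1] = 2.9975, E[P2] = 2.965

Work:
E[P1] = p·q·π₁(A,X) + p·(1-q)·π₁(A,Y) + (1-p)·q·π₁(B,X) + (1-p)·(1-q)·π₁(B,Y)
= 0.43·0.75·2 + 0.43·0.25·2 + 0.57·0.75·4 + 0.57·0.25·3
= 2.9975

E[P2] = 2.965 (similar calculation)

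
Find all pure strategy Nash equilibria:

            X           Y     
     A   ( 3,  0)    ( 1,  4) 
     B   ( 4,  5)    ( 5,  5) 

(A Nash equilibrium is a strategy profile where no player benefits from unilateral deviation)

Nash equilibrium: (B, X), (B, Y)

Work:
Best responses:
  P1 vs X: payoffs [3, 4] → best response B (payoff 4)
  P1 vs Y: payoffs [1, 5] → best response B (payoff 5)
  P2 vs A: payoffs [0, 4] → best response Y (payoff 4)
  P2 vs B: payoffs [5, 5] → best response X/Y (payoff 5)
Mutual best responses: (B,X), (B,Y) → Nash equilibria.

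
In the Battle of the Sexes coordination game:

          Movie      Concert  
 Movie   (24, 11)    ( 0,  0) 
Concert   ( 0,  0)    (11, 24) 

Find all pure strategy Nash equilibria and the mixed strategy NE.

Pure NE: (Movie, Movie) and (Concert, Concert); Mixed NE: p = 0.6857, q = 0.3143

Work:
Check pure NE:
(Movie, Movie): (24, 11) - no unilateral deviation beneficial
(Concert, Concert): (11, 24) - no unilateral deviation beneficial
Mixed NE: P1 plays Movie with p = 0.6857, P2 plays Movie with q = 0.3143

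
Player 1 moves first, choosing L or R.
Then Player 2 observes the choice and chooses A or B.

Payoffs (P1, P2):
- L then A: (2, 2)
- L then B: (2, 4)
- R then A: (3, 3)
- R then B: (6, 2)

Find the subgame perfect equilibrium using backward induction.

P1 plays R, P2 plays B after L and A after R; Payoff (3, 3)

Work:
Backward induction:
After L: P2 chooses B → P1 gets 2
After R: P2 chooses A → P1 gets 3
P1 chooses R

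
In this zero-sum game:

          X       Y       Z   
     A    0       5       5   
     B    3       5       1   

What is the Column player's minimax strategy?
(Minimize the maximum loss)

Column should play X, value = 3

Work:
Column player minimizes Row's maximum payoff:
Column X: max payoff to Row = 3
Column Y: max payoff to Row = 5
Column Z: max payoff to Row = 5
Minimum is 3, achieved by column X.
Minimax strategy: X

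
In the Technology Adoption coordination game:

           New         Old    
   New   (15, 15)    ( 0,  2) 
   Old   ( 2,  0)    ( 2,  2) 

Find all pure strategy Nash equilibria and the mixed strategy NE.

Pure NE: (New, New) and (Old, Old); Mixed NE: p = 0.1333, q = 0.1333

Work:
Check pure NE:
(New, New): (15, 15) - no unilateral deviation beneficial
(Old, Old): (2, 2) - no unilateral deviation beneficial
Mixed NE: P1 plays New with p = 0.1333, P2 plays New with q = 0.1333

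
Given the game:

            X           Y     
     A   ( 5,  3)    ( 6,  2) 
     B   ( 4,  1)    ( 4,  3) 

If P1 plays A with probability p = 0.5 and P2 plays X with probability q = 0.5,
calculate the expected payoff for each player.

E[P1] = 4.75, E[P2] = 2.25

Work:
E[P1] = p·q·π₁(A,X) + p·(1-q)·π₁(A,Y) + (1-p)·q·π₁(B,X) + (1-p)·(1-q)·π₁(B,Y)
= 0.5·0.5·5 + 0.5·0.5·6 + 0.5·0.5·4 + 0.5·0.5·4
= 4.75

E[P2] = 2.25 (similar calculation)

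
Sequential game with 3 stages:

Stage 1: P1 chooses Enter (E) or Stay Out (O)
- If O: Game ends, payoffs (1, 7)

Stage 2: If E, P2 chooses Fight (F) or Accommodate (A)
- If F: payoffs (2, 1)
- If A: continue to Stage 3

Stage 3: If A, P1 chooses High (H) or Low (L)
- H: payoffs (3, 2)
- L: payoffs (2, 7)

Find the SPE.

SPE: (E, A, H); Outcome (3, 2)

Work:
Stage 3: P1 chooses H (3 vs 2)
Stage 2: P2: F->1, A->2 (anticipating H). Choose A
Stage 1: P1: O->1, E->3 (anticipating A, H). Choose E
SPE path: E -> A -> H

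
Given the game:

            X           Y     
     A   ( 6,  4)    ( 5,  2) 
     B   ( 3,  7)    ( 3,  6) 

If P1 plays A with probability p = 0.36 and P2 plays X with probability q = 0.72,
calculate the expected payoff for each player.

E[P1] = 3.9792, E[P2] = 5.5392

Work:
E[P1] = p·q·π₁(A,X) + p·(1-q)·π₁(A,Y) + (1-p)·q·π₁(B,X) + (1-p)·(1-q)·π₁(B,Y)
= 0.36·0.72·6 + 0.36·0.28·5 + 0.64·0.72·3 + 0.64·0.28·3
= 3.9792

E[P2] = 5.5392 (similar calculation)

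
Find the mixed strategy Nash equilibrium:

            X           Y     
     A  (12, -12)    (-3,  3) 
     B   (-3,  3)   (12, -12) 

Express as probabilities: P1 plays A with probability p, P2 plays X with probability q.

p = 0.5, q = 0.5

Work:
Find probabilities that make opponent indifferent:
P2 chooses q to make P1 indifferent between A and B
P1 chooses p to make P2 indifferent between X and Y
Mixed NE: P1 plays (A: 0.5, B: 0.5), P2 plays (X: 0.5, Y: 0.5)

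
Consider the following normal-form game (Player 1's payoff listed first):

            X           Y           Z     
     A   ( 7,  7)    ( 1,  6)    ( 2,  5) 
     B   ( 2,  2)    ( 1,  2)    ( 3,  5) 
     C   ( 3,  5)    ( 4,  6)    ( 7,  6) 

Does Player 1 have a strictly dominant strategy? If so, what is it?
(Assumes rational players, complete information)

No strictly dominant strategy exists for Player 1

Work:
A strategy strictly dominates another if it gives a strictly higher payoff against every opponent action. Compare each pair of P1's strategies column-by-column:
  A vs B: [7 vs 2, 1 vs 1, 2 vs 3] → A does not strictly dominate B (column Y: 1 ≤ 1)
  A vs C: [7 vs 3, 1 vs 4, 2 vs 7] → A does not strictly dominate C (column Y: 1 ≤ 4)
  B vs A: [2 vs 7, 1 vs 1, 3 vs 2] → B does not strictly dominate A (column X: 2 ≤ 7)
  B vs C: [2 vs 3, 1 vs 4, 3 vs 7] → B does not strictly dominate C (column X: 2 ≤ 3)
  C vs A: [3 vs 7, 4 vs 1, 7 vs 2] → C does not strictly dominate A (column X: 3 ≤ 7)
  C vs B: [3 vs 2, 4 vs 1, 7 vs 3] → C strictly dominates B
No single strategy strictly dominates all others → no strictly dominant strategy.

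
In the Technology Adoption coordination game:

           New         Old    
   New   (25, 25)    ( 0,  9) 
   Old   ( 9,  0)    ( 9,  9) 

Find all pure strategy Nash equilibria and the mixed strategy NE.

Pure NE: (New, New) and (Old, Old); Mixed NE: p = 0.36, q = 0.36

Work:
Check pure NE:
(New, New): (25, 25) - no unilateral deviation beneficial
(Old, Old): (9, 9) - no unilateral deviation beneficial
Mixed NE: P1 plays New with p = 0.36, P2 plays New with q = 0.36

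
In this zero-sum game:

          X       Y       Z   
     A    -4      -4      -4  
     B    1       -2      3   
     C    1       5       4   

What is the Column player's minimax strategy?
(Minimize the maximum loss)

Column should play X, value = 1

Work:
Column player minimizes Row's maximum payoff:
Column X: max payoff to Row = 1
Column Y: max payoff to Row = 5
Column Z: max payoff to Row = 4
Minimum is 1, achieved by column X.
Minimax strategy: X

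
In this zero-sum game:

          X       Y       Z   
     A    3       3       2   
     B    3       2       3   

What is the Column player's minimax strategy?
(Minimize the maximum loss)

Column should play X or Y or Z (all achieve the minimum), value = 3

Work:
Column player minimizes Row's maximum payoff:
Column X: max payoff to Row = 3
Column Y: max payoff to Row = 3
Column Z: max payoff to Row = 3
Minimum is 3, achieved by columns X, Y, Z (tied).
Each of X or Y or Z is a minimax strategy.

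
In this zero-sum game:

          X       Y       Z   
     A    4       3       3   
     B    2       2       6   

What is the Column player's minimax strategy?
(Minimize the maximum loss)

Column should play Y, value = 3

Work:
Column player minimizes Row's maximum payoff:
Column X: max payoff to Row = 4
Column Y: max payoff to Row = 3
Column Z: max payoff to Row = 6
Minimum is 3, achieved by column Y.
Minimax strategy: Y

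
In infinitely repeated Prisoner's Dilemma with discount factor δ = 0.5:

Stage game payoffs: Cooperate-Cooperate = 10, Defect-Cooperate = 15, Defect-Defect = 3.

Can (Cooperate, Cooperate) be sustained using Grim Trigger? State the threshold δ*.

δ* = 0.4167; since δ = 0.5 ≥ 0.4167, cooperation can be sustained

Work:
For Grim Trigger:
Cooperate forever: 10/(1-δ)
Defect then punished: 15 + 3·δ/(1-δ)
Need: 10/(1-δ) ≥ 15 + 3·δ/(1-δ)
Solving: δ ≥ (T-R)/(T-P) = (15-10)/(15-3) = 0.4167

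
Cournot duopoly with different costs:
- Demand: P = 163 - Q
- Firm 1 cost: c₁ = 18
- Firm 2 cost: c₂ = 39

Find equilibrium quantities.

q₁* = 55.33, q₂* = 34.33

Work:
Reaction: q₁ = (163 - 18 - q₂)/2
Reaction: q₂ = (163 - 39 - q₁)/2
Solve simultaneously:
q₁* = (163 - 2×18 + 39)/3 = 55.33
q₂* = (163 - 2×39 + 18)/3 = 34.33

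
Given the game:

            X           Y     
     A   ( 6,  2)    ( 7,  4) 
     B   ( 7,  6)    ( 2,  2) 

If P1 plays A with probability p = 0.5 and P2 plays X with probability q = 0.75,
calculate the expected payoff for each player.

E[P1] = 6.0, E[P2] = 3.75

Work:
E[P1] = p·q·π₁(A,X) + p·(1-q)·π₁(A,Y) + (1-p)·q·π₁(B,X) + (1-p)·(1-q)·π₁(B,Y)
= 0.5·0.75·6 + 0.5·0.25·7 + 0.5·0.75·7 + 0.5·0.25·2
= 6.0

E[P2] = 3.75 (similar calculation)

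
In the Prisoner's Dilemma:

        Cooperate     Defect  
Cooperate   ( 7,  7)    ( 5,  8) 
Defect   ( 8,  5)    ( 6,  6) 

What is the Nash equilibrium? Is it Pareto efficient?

(Defect, Defect) is NE; not Pareto efficient

Work:
Defect dominates Cooperate for both players:
If P2 cooperates: Defect (8) > Cooperate (7)
If P2 defects: Defect (6) > Cooperate (5)
NE: (Defect, Defect) with payoff (6, 6)
But (Cooperate, Cooperate) = (7, 7) Pareto dominates (6, 6)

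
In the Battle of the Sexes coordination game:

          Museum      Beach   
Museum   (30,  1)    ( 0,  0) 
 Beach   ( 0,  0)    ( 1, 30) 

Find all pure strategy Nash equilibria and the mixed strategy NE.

Pure NE: (Museum, Museum) and (Beach, Beach); Mixed NE: p = 0.9677, q = 0.0323

Work:
Check pure NE:
(Museum, Museum): (30, 1) - no unilateral deviation beneficial
(Beach, Beach): (1, 30) - no unilateral deviation beneficial
Mixed NE: P1 plays Museum with p = 0.9677, P2 plays Museum with q = 0.0323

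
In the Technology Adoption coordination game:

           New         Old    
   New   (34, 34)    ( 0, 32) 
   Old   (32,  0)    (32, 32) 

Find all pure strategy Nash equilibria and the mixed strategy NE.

Pure NE: (New, New) and (Old, Old); Mixed NE: p = 0.9412, q = 0.9412

Work:
Check pure NE:
(New, New): (34, 34) - no unilateral deviation beneficial
(Old, Old): (32, 32) - no unilateral deviation beneficial
Mixed NE: P1 plays New with p = 0.9412, P2 plays New with q = 0.9412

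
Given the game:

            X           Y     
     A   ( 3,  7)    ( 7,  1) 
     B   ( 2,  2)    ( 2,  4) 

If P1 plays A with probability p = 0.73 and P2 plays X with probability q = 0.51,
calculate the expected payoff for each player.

E[P1] = 4.1608, E[P2] = 3.7684

Work:
E[P1] = p·q·π₁(A,X) + p·(1-q)·π₁(A,Y) + (1-p)·q·π₁(B,X) + (1-p)·(1-q)·π₁(B,Y)
= 0.73·0.51·3 + 0.73·0.49·7 + 0.27·0.51·2 + 0.27·0.49·2
= 4.1608

E[P2] = 3.7684 (similar calculation)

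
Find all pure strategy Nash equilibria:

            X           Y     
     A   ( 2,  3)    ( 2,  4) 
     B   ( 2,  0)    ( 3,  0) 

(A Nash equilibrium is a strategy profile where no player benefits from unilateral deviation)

Nash equilibrium: (B, X), (B, Y)

Work:
Best responses:
  P1 vs X: payoffs [2, 2] → best response A/B (payoff 2)
  P1 vs Y: payoffs [2, 3] → best response B (payoff 3)
  P2 vs A: payoffs [3, 4] → best response Y (payoff 4)
  P2 vs B: payoffs [0, 0] → best response X/Y (payoff 0)
Mutual best responses: (B,X), (B,Y) → Nash equilibria.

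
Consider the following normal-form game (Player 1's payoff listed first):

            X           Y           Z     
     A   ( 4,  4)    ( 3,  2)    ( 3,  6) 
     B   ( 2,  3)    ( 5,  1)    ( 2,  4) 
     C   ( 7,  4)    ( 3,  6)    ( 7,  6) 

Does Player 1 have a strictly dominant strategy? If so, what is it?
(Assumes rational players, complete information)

No strictly dominant strategy exists for Player 1

Work:
A strategy strictly dominates another if it gives a strictly higher payoff against every opponent action. Compare each pair of P1's strategies column-by-column:
  A vs B: [4 vs 2, 3 vs 5, 3 vs 2] → A does not strictly dominate B (column Y: 3 ≤ 5)
  A vs C: [4 vs 7, 3 vs 3, 3 vs 7] → A does not strictly dominate C (column X: 4 ≤ 7)
  B vs A: [2 vs 4, 5 vs 3, 2 vs 3] → B does not strictly dominate A (column X: 2 ≤ 4)
  B vs C: [2 vs 7, 5 vs 3, 2 vs 7] → B does not strictly dominate C (column X: 2 ≤ 7)
  C vs A: [7 vs 4, 3 vs 3, 7 vs 3] → C does not strictly dominate A (column Y: 3 ≤ 3)
  C vs B: [7 vs 2, 3 vs 5, 7 vs 2] → C does not strictly dominate B (column Y: 3 ≤ 5)
No single strategy strictly dominates all others → no strictly dominant strategy.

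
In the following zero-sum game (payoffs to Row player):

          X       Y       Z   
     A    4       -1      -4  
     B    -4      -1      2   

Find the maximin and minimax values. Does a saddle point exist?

Maximin = -4, Minimax = -1, Saddle: False

Work:
Row minimums: [-4, -4] → maximin = -4
Column maximums: [4, -1, 2] → minimax = -1
No saddle point (maximin ≠ minimax). Mixed strategy needed.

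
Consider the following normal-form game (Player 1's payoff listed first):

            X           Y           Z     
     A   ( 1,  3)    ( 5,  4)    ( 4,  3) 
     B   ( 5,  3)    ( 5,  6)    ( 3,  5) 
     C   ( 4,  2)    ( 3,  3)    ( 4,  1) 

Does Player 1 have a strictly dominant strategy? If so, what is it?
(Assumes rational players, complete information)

No strictly dominant strategy exists for Player 1

Work:
A strategy strictly dominates another if it gives a strictly higher payoff against every opponent action. Compare each pair of P1's strategies column-by-column:
  A vs B: [1 vs 5, 5 vs 5, 4 vs 3] → A does not strictly dominate B (column X: 1 ≤ 5)
  A vs C: [1 vs 4, 5 vs 3, 4 vs 4] → A does not strictly dominate C (column X: 1 ≤ 4)
  B vs A: [5 vs 1, 5 vs 5, 3 vs 4] → B does not strictly dominate A (column Y: 5 ≤ 5)
  B vs C: [5 vs 4, 5 vs 3, 3 vs 4] → B does not strictly dominate C (column Z: 3 ≤ 4)
  C vs A: [4 vs 1, 3 vs 5, 4 vs 4] → C does not strictly dominate A (column Y: 3 ≤ 5)
  C vs B: [4 vs 5, 3 vs 5, 4 vs 3] → C does not strictly dominate B (column X: 4 ≤ 5)
No single strategy strictly dominates all others → no strictly dominant strategy.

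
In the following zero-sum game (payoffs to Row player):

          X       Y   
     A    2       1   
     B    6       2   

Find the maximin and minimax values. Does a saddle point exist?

Maximin = 2, Minimax = 2, Saddle: True

Work:
Row minimums: [1, 2] → maximin = 2
Column maximums: [6, 2] → minimax = 2
Saddle point exists! Game value = 2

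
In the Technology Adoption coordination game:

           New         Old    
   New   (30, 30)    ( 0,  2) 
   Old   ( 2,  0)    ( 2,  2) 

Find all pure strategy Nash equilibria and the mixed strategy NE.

Pure NE: (New, New) and (Old, Old); Mixed NE: p = 0.0667, q = 0.0667

Work:
Check pure NE:
(New, New): (30, 30) - no unilateral deviation beneficial
(Old, Old): (2, 2) - no unilateral deviation beneficial
Mixed NE: P1 plays New with p = 0.0667, P2 plays New with q = 0.0667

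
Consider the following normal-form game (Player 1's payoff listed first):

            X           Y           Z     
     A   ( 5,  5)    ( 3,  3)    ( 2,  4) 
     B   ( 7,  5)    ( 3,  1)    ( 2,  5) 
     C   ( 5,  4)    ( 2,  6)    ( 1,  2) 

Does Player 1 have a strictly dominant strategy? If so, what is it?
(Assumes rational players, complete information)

No strictly dominant strategy exists for Player 1

Work:
A strategy strictly dominates another if it gives a strictly higher payoff against every opponent action. Compare each pair of P1's strategies column-by-column:
  A vs B: [5 vs 7, 3 vs 3, 2 vs 2] → A does not strictly dominate B (column X: 5 ≤ 7)
  A vs C: [5 vs 5, 3 vs 2, 2 vs 1] → A does not strictly dominate C (column X: 5 ≤ 5)
  B vs A: [7 vs 5, 3 vs 3, 2 vs 2] → B does not strictly dominate A (column Y: 3 ≤ 3)
  B vs C: [7 vs 5, 3 vs 2, 2 vs 1] → B strictly dominates C
  C vs A: [5 vs 5, 2 vs 3, 1 vs 2] → C does not strictly dominate A (column X: 5 ≤ 5)
  C vs B: [5 vs 7, 2 vs 3, 1 vs 2] → C does not strictly dominate B (column X: 5 ≤ 7)
No single strategy strictly dominates all others → no strictly dominant strategy.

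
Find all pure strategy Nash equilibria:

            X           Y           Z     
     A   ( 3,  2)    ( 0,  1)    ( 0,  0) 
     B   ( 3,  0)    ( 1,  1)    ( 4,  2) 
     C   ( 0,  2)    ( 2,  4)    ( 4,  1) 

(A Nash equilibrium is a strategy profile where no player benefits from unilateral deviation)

Nash equilibrium: (A, X), (B, Z), (C, Y)

Work:
Best responses:
  P1 vs X: payoffs [3, 3, 0] → best response A/B (payoff 3)
  P1 vs Y: payoffs [0, 1, 2] → best response C (payoff 2)
  P1 vs Z: payoffs [0, 4, 4] → best response B/C (payoff 4)
  P2 vs A: payoffs [2, 1, 0] → best response X (payoff 2)
  P2 vs B: payoffs [0, 1, 2] → best response Z (payoff 2)
  P2 vs C: payoffs [2, 4, 1] → best response Y (payoff 4)
Mutual best responses: (A,X), (B,Z), (C,Y) → Nash equilibria.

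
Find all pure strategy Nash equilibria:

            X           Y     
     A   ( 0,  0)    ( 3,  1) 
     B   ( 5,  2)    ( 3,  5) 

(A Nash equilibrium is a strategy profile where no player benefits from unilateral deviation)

Nash equilibrium: (A, Y), (B, Y)

Work:
Best responses:
  P1 vs X: payoffs [0, 5] → best response B (payoff 5)
  P1 vs Y: payoffs [3, 3] → best response A/B (payoff 3)
  P2 vs A: payoffs [0, 1] → best response Y (payoff 1)
  P2 vs B: payoffs [2, 5] → best response Y (payoff 5)
Mutual best responses: (A,Y), (B,Y) → Nash equilibria.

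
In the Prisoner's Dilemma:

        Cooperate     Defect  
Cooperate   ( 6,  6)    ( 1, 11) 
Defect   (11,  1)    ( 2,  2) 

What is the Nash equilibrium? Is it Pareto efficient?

(Defect, Defect) is NE; not Pareto efficient

Work:
Defect dominates Cooperate for both players:
If P2 cooperates: Defect (11) > Cooperate (6)
If P2 defects: Defect (2) > Cooperate (1)
NE: (Defect, Defect) with payoff (2, 2)
But (Cooperate, Cooperate) = (6, 6) Pareto dominates (2, 2)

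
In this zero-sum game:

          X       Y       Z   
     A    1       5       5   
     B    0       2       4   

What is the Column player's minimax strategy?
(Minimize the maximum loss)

Column should play X, value = 1

Work:
Column player minimizes Row's maximum payoff:
Column X: max payoff to Row = 1
Column Y: max payoff to Row = 5
Column Z: max payoff to Row = 5
Minimum is 1, achieved by column X.
Minimax strategy: X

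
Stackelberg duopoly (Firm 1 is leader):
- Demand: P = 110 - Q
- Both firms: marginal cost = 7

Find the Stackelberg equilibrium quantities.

q₁* (leader) = 51.5, q₂* (follower) = 25.75

Work:
Follower's reaction: q₂ = (a - c - q₁)/2
Leader substitutes: π₁ = q₁·(a - q₁ - (a-c-q₁)/2 - c)
FOC: q₁* = (110 - 7)/2 = 51.50
Then: q₂* = (110 - 7 - 51.5)/2 = 25.75
Leader has first-mover advantage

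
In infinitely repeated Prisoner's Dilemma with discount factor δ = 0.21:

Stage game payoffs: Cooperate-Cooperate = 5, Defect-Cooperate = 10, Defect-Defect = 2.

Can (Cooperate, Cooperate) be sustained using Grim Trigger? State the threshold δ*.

δ* = 0.625; since δ = 0.21 < 0.625, cooperation cannot be sustained

Work:
For Grim Trigger:
Cooperate forever: 5/(1-δ)
Defect then punished: 10 + 2·δ/(1-δ)
Need: 5/(1-δ) ≥ 10 + 2·δ/(1-δ)
Solving: δ ≥ (T-R)/(T-P) = (10-5)/(10-2) = 0.625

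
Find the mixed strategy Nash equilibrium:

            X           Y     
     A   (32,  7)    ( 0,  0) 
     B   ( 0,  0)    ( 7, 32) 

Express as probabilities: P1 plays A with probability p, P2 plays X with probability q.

p = 0.8205, q = 0.1795

Work:
Find probabilities that make opponent indifferent:
P2 chooses q to make P1 indifferent between A and B
P1 chooses p to make P2 indifferent between X and Y
Mixed NE: P1 plays (A: 0.8205, B: 0.1795), P2 plays (X: 0.1795, Y: 0.8205)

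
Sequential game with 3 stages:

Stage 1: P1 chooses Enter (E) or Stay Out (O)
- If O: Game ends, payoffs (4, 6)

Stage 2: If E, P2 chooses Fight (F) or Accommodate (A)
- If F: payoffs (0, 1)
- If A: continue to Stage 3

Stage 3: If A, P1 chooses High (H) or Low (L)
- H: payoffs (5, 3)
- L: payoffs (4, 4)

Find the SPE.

SPE: (E, A, H); Outcome (5, 3)

Work:
Stage 3: P1 chooses H (5 vs 4)
Stage 2: P2: F->1, A->3 (anticipating H). Choose A
Stage 1: P1: O->4, E->5 (anticipating A, H). Choose E
SPE path: E -> A -> H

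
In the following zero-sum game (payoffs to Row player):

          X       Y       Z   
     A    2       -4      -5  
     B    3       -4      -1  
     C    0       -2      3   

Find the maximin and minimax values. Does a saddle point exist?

Maximin = -2, Minimax = -2, Saddle: True

Work:
Row minimums: [-5, -4, -2] → maximin = -2
Column maximums: [3, -2, 3] → minimax = -2
Saddle point exists! Game value = -2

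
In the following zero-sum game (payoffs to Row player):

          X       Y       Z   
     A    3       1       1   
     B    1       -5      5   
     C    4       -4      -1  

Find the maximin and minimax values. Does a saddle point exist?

Maximin = 1, Minimax = 1, Saddle: True

Work:
Row minimums: [1, -5, -4] → maximin = 1
Column maximums: [4, 1, 5] → minimax = 1
Saddle point exists! Game value = 1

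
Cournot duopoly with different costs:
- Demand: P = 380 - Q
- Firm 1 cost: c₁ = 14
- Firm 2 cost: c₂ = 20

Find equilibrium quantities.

q₁* = 124.0, q₂* = 118.0

Work:
Reaction: q₁ = (380 - 14 - q₂)/2
Reaction: q₂ = (380 - 20 - q₁)/2
Solve simultaneously:
q₁* = (380 - 2×14 + 20)/3 = 124.0
q₂* = (380 - 2×20 + 14)/3 = 118.0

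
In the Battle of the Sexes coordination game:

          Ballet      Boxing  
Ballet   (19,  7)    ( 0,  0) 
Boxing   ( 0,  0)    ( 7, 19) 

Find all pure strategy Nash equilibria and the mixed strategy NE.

Pure NE: (Ballet, Ballet) and (Boxing, Boxing); Mixed NE: p = 0.7308, q = 0.2692

Work:
Check pure NE:
(Ballet, Ballet): (19, 7) - no unilateral deviation beneficial
(Boxing, Boxing): (7, 19) - no unilateral deviation beneficial
Mixed NE: P1 plays Ballet with p = 0.7308, P2 plays Ballet with q = 0.2692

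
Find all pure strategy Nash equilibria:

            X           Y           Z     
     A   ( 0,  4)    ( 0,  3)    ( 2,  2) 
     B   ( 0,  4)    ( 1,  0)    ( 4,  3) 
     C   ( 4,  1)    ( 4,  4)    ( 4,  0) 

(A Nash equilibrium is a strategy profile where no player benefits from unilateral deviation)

Nash equilibrium: (C, Y)

Work:
Best responses:
  P1 vs X: payoffs [0, 0, 4] → best response C (payoff 4)
  P1 vs Y: payoffs [0, 1, 4] → best response C (payoff 4)
  P1 vs Z: payoffs [2, 4, 4] → best response B/C (payoff 4)
  P2 vs A: payoffs [4, 3, 2] → best response X (payoff 4)
  P2 vs B: payoffs [4, 0, 3] → best response X (payoff 4)
  P2 vs C: payoffs [1, 4, 0] → best response Y (payoff 4)
Mutual best responses: (C,Y) → Nash equilibria.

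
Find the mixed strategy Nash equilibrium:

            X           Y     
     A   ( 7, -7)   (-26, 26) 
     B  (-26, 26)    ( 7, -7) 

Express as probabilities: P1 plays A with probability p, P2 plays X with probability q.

p = 0.5, q = 0.5

Work:
Find probabilities that make opponent indifferent:
P2 chooses q to make P1 indifferent between A and B
P1 chooses p to make P2 indifferent between X and Y
Mixed NE: P1 plays (A: 0.5, B: 0.5), P2 plays (X: 0.5, Y: 0.5)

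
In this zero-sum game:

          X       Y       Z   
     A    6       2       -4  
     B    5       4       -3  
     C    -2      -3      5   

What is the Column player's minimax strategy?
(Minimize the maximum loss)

Column should play Y, value = 4

Work:
Column player minimizes Row's maximum payoff:
Column X: max payoff to Row = 6
Column Y: max payoff to Row = 4
Column Z: max payoff to Row = 5
Minimum is 4, achieved by column Y.
Minimax strategy: Y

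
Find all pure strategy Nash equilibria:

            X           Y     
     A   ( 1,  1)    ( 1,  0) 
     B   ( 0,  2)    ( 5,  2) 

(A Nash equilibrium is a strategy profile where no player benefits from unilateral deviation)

Nash equilibrium: (A, X), (B, Y)

Work:
Best responses:
  P1 vs X: payoffs [1, 0] → best response A (payoff 1)
  P1 vs Y: payoffs [1, 5] → best response B (payoff 5)
  P2 vs A: payoffs [1, 0] → best response X (payoff 1)
  P2 vs B: payoffs [2, 2] → best response X/Y (payoff 2)
Mutual best responses: (A,X), (B,Y) → Nash equilibria.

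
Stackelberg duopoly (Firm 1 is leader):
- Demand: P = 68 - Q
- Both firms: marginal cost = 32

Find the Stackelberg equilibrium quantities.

q₁* (leader) = 18.0, q₂* (follower) = 9.0

Work:
Follower's reaction: q₂ = (a - c - q₁)/2
Leader substitutes: π₁ = q₁·(a - q₁ - (a-c-q₁)/2 - c)
FOC: q₁* = (68 - 32)/2 = 18.00
Then: q₂* = (68 - 32 - 18.0)/2 = 9.00
Leader has first-mover advantage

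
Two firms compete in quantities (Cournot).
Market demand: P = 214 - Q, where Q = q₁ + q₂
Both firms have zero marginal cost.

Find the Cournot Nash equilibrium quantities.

q₁* = q₂* = 71.33; P* = 71.33

Work:
Profit: π_i = P·q_i = (a - q_i - q_j)·q_i
FOC: ∂π_i/∂q_i = a - 2q_i - q_j = 0
Reaction function: q_i = (214 - q_j)/2
Symmetry: q* = 214/3 = 71.33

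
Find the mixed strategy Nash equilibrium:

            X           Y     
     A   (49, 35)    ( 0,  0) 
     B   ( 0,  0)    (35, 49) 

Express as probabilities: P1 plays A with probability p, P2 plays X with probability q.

p = 0.5833, q = 0.4167

Work:
Find probabilities that make opponent indifferent:
P2 chooses q to make P1 indifferent between A and B
P1 chooses p to make P2 indifferent between X and Y
Mixed NE: P1 plays (A: 0.5833, B: 0.4167), P2 plays (X: 0.4167, Y: 0.5833)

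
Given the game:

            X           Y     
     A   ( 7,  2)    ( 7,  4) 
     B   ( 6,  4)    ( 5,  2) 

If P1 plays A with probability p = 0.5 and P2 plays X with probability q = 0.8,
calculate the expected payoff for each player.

E[P1] = 6.4, E[P2] = 3.0

Work:
E[P1] = p·q·π₁(A,X) + p·(1-q)·π₁(A,Y) + (1-p)·q·π₁(B,X) + (1-p)·(1-q)·π₁(B,Y)
= 0.5·0.8·7 + 0.5·0.2·7 + 0.5·0.8·6 + 0.5·0.2·5
= 6.4

E[P2] = 3.0 (similar calculation)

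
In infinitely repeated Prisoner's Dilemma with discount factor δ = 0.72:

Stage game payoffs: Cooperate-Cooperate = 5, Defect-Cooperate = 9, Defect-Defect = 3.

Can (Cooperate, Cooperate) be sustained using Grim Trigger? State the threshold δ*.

δ* = 0.6667; since δ = 0.72 ≥ 0.6667, cooperation can be sustained

Work:
For Grim Trigger:
Cooperate forever: 5/(1-δ)
Defect then punished: 9 + 3·δ/(1-δ)
Need: 5/(1-δ) ≥ 9 + 3·δ/(1-δ)
Solving: δ ≥ (T-R)/(T-P) = (9-5)/(9-3) = 0.6667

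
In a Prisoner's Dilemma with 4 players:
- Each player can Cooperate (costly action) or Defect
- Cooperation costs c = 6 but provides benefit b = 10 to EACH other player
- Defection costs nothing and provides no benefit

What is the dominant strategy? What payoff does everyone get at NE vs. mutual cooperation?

Dominant: Defect; NE payoff = 0; Coop payoff = 24

Work:
Defect dominates (saves cost c = 6, benefit to others is external)
NE: All defect → everyone gets 0
If all cooperate: each receives (3)×10 - 6 = 24
Social dilemma: 24 > 0 but NE gives 0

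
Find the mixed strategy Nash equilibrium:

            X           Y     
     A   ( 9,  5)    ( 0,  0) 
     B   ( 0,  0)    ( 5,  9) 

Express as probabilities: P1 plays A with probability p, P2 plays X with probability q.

p = 0.6429, q = 0.3571

Work:
Find probabilities that make opponent indifferent:
P2 chooses q to make P1 indifferent between A and B
P1 chooses p to make P2 indifferent between X and Y
Mixed NE: P1 plays (A: 0.6429, B: 0.3571), P2 plays (X: 0.3571, Y: 0.6429)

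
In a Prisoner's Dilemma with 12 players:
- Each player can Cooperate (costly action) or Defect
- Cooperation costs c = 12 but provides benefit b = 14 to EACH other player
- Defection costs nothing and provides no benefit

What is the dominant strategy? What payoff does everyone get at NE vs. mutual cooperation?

Dominant: Defect; NE payoff = 0; Coop payoff = 142

Work:
Defect dominates (saves cost c = 12, benefit to others is external)
NE: All defect → everyone gets 0
If all cooperate: each receives (11)×14 - 12 = 142
Social dilemma: 142 > 0 but NE gives 0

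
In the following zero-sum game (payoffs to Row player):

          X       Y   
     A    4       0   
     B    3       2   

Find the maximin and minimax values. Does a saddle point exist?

Maximin = 2, Minimax = 2, Saddle: True

Work:
Row minimums: [0, 2] → maximin = 2
Column maximums: [4, 2] → minimax = 2
Saddle point exists! Game value = 2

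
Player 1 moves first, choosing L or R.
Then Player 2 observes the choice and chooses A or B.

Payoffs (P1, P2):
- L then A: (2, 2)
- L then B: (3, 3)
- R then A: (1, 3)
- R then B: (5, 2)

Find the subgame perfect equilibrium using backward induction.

P1 plays L, P2 plays B after L and A after R; Payoff (3, 3)

Work:
Backward induction:
After L: P2 chooses B → P1 gets 3
After R: P2 chooses A → P1 gets 1
P1 chooses L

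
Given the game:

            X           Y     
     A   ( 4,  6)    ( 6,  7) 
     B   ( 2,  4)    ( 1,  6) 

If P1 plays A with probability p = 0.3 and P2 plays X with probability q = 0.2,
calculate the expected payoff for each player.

E[P1] = 2.52, E[P2] = 5.96

Work:
E[P1] = p·q·π₁(A,X) + p·(1-q)·π₁(A,Y) + (1-p)·q·π₁(B,X) + (1-p)·(1-q)·π₁(B,Y)
= 0.3·0.2·4 + 0.3·0.8·6 + 0.7·0.2·2 + 0.7·0.8·1
= 2.52

E[P2] = 5.96 (similar calculation)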